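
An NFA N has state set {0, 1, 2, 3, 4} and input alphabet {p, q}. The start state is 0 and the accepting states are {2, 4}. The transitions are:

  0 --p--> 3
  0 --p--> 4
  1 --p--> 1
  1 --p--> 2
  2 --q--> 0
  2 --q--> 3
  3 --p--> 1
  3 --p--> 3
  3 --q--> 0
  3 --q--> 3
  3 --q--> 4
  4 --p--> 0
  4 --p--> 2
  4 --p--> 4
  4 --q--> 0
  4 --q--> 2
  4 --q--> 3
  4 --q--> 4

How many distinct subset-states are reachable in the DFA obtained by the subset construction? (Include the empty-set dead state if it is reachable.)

5

Start state of the DFA: {0}.
{0} --p--> {3, 4}  [new]
{0} --q--> ∅  [new]
{3, 4} --p--> {0, 1, 2, 3, 4}  [new]
{3, 4} --q--> {0, 2, 3, 4}  [new]
∅ --p--> ∅  [seen]
∅ --q--> ∅  [seen]
{0, 1, 2, 3, 4} --p--> {0, 1, 2, 3, 4}  [seen]
{0, 1, 2, 3, 4} --q--> {0, 2, 3, 4}  [seen]
{0, 2, 3, 4} --p--> {0, 1, 2, 3, 4}  [seen]
{0, 2, 3, 4} --q--> {0, 2, 3, 4}  [seen]
Reachable DFA states: {0}, {3, 4}, ∅, {0, 1, 2, 3, 4}, {0, 2, 3, 4}.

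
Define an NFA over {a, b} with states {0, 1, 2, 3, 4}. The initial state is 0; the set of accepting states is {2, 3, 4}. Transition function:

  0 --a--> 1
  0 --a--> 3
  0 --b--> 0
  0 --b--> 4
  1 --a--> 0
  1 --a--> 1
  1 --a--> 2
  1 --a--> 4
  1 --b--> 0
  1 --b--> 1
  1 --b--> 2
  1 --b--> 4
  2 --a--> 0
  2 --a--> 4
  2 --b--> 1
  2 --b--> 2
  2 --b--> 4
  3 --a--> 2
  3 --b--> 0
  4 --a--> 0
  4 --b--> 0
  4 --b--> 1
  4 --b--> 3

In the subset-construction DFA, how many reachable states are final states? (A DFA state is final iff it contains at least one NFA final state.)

6

Start state of the DFA: {0}.
{0} --a--> {1, 3}  [new]
{0} --b--> {0, 4}  [new]
{1, 3} --a--> {0, 1, 2, 4}  [new]
{1, 3} --b--> {0, 1, 2, 4}  [seen]
{0, 4} --a--> {0, 1, 3}  [new]
{0, 4} --b--> {0, 1, 3, 4}  [new]
{0, 1, 2, 4} --a--> {0, 1, 2, 3, 4}  [new]
{0, 1, 2, 4} --b--> {0, 1, 2, 3, 4}  [seen]
{0, 1, 3} --a--> {0, 1, 2, 3, 4}  [seen]
{0, 1, 3} --b--> {0, 1, 2, 4}  [seen]
{0, 1, 3, 4} --a--> {0, 1, 2, 3, 4}  [seen]
{0, 1, 3, 4} --b--> {0, 1, 2, 3, 4}  [seen]
{0, 1, 2, 3, 4} --a--> {0, 1, 2, 3, 4}  [seen]
{0, 1, 2, 3, 4} --b--> {0, 1, 2, 3, 4}  [seen]
Reachable DFA states: {0}, {1, 3}, {0, 4}, {0, 1, 2, 4}, {0, 1, 3}, {0, 1, 3, 4}, {0, 1, 2, 3, 4}.
Accepting DFA states (contain an NFA accepting state): {1, 3}, {0, 4}, {0, 1, 2, 4}, {0, 1, 3}, {0, 1, 3, 4}, {0, 1, 2, 3, 4}.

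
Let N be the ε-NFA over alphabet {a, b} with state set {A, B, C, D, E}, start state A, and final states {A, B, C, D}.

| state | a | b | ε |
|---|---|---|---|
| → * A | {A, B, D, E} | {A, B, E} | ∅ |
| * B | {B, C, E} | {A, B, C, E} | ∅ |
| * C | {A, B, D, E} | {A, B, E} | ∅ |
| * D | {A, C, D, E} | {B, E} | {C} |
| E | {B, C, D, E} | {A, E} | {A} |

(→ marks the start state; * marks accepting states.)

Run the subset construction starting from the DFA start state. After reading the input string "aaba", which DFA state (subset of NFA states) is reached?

Start: {A}.
δ(A,a) = {A, B, D, E}.
Union: {A, B, D, E}.
ε-closure gives {A, B, C, D, E}.
After a: {A, B, C, D, E}.
δ(A,a) = {A, B, D, E}; δ(B,a) = {B, C, E}; δ(C,a) = {A, B, D, E}; δ(D,a) = {A, C, D, E}; δ(E,a) = {B, C, D, E}.
Union: {A, B, C, D, E}.
After a: {A, B, C, D, E}.
δ(A,b) = {A, B, E}; δ(B,b) = {A, B, C, E}; δ(C,b) = {A, B, E}; δ(D,b) = {B, E}; δ(E,b) = {A, E}.
Union: {A, B, C, E}.
After b: {A, B, C, E}.
δ(A,a) = {A, B, D, E}; δ(B,a) = {B, C, E}; δ(C,a) = {A, B, D, E}; δ(E,a) = {B, C, D, E}.
Union: {A, B, C, D, E}.
After a: {A, B, C, D, E}.

{A, B, C, D, E}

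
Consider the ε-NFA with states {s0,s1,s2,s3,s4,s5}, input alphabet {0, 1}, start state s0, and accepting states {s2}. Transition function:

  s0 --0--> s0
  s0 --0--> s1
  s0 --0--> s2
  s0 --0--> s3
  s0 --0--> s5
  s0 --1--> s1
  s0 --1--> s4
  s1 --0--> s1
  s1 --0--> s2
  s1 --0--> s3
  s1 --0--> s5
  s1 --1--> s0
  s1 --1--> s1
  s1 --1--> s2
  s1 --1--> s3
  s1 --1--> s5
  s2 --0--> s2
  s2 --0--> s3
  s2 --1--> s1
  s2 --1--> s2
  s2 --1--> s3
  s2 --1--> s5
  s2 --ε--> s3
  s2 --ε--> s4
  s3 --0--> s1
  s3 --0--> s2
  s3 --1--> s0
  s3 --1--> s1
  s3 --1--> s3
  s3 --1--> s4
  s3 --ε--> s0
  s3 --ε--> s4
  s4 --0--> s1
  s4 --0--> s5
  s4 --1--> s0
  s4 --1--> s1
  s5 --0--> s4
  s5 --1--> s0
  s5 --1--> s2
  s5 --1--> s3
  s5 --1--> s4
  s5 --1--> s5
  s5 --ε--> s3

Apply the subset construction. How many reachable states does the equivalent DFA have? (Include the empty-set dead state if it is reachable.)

Start state of the DFA: {s0} (ε-closure of the NFA start).
{s0} --0--> {s0,s1,s2,s3,s4,s5}  [new]
{s0} --1--> {s1,s4}  [new]
{s0,s1,s2,s3,s4,s5} --0--> {s0,s1,s2,s3,s4,s5}  [seen]
{s0,s1,s2,s3,s4,s5} --1--> {s0,s1,s2,s3,s4,s5}  [seen]
{s1,s4} --0--> {s0,s1,s2,s3,s4,s5}  [seen]
{s1,s4} --1--> {s0,s1,s2,s3,s4,s5}  [seen]
Reachable DFA states: {s0}, {s0,s1,s2,s3,s4,s5}, {s1,s4}.

3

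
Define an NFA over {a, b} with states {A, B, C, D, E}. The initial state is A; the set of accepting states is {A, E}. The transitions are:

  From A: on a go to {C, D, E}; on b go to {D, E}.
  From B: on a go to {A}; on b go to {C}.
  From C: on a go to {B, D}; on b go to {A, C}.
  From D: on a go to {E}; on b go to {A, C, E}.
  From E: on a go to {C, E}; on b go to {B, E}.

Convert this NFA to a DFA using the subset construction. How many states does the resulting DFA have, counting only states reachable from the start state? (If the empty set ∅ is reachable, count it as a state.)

7

Start state of the DFA: {A}.
{A} --a--> {C, D, E}  [new]
{A} --b--> {D, E}  [new]
{C, D, E} --a--> {B, C, D, E}  [new]
{C, D, E} --b--> {A, B, C, E}  [new]
{D, E} --a--> {C, E}  [new]
{D, E} --b--> {A, B, C, E}  [seen]
{B, C, D, E} --a--> {A, B, C, D, E}  [new]
{B, C, D, E} --b--> {A, B, C, E}  [seen]
{A, B, C, E} --a--> {A, B, C, D, E}  [seen]
{A, B, C, E} --b--> {A, B, C, D, E}  [seen]
{C, E} --a--> {B, C, D, E}  [seen]
{C, E} --b--> {A, B, C, E}  [seen]
{A, B, C, D, E} --a--> {A, B, C, D, E}  [seen]
{A, B, C, D, E} --b--> {A, B, C, D, E}  [seen]
Reachable DFA states: {A}, {C, D, E}, {D, E}, {B, C, D, E}, {A, B, C, E}, {C, E}, {A, B, C, D, E}.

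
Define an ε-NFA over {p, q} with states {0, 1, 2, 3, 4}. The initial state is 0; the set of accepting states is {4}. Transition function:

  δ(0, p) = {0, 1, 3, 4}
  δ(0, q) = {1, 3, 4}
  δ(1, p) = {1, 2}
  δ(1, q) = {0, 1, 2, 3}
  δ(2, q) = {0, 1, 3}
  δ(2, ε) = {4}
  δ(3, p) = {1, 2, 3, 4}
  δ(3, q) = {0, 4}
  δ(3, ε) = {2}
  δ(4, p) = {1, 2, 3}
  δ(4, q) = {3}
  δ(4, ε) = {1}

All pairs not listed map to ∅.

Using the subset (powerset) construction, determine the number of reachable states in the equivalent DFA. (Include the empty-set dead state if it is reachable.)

3

Start state of the DFA: {0} (ε-closure of the NFA start).
{0} --p--> {0, 1, 2, 3, 4}  [new]
{0} --q--> {1, 2, 3, 4}  [new]
{0, 1, 2, 3, 4} --p--> {0, 1, 2, 3, 4}  [seen]
{0, 1, 2, 3, 4} --q--> {0, 1, 2, 3, 4}  [seen]
{1, 2, 3, 4} --p--> {1, 2, 3, 4}  [seen]
{1, 2, 3, 4} --q--> {0, 1, 2, 3, 4}  [seen]
Reachable DFA states: {0}, {0, 1, 2, 3, 4}, {1, 2, 3, 4}.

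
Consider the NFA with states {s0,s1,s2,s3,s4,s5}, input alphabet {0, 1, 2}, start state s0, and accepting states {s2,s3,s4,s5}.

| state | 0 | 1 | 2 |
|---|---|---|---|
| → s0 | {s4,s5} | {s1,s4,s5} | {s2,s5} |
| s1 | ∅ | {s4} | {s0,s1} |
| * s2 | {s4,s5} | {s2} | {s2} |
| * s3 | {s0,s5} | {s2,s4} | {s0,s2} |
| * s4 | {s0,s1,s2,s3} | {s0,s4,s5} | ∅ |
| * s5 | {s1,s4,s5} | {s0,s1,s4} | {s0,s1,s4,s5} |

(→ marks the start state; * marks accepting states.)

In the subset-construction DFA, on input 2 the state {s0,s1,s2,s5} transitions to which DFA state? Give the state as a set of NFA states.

{s0,s1,s2,s4,s5}

δ(s0,2) = {s2,s5}; δ(s1,2) = {s0,s1}; δ(s2,2) = {s2}; δ(s5,2) = {s0,s1,s4,s5}.
Union: {s0,s1,s2,s4,s5}.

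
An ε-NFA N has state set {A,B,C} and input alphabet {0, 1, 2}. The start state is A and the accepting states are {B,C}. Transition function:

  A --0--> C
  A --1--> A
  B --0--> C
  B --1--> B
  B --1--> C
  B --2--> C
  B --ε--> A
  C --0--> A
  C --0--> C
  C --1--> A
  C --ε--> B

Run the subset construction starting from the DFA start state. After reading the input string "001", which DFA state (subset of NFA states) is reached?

Start: {A}.
δ(A,0) = {C}.
Union: {C}.
ε-closure gives {A,B,C}.
After 0: {A,B,C}.
δ(A,0) = {C}; δ(B,0) = {C}; δ(C,0) = {A,C}.
Union: {A,C}.
ε-closure gives {A,B,C}.
After 0: {A,B,C}.
δ(A,1) = {A}; δ(B,1) = {B,C}; δ(C,1) = {A}.
Union: {A,B,C}.
After 1: {A,B,C}.

{A,B,C}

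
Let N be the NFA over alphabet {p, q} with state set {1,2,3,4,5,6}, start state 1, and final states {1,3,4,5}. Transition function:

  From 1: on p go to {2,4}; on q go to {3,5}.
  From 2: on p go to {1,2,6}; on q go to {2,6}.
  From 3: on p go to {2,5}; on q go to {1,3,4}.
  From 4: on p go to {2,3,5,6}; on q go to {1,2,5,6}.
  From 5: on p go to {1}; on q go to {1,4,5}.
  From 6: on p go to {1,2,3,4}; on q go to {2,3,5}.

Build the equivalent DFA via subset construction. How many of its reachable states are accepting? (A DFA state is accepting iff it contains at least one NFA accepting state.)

Start state of the DFA: {1}.
{1} --p--> {2,4}  [new]
{1} --q--> {3,5}  [new]
{2,4} --p--> {1,2,3,5,6}  [new]
{2,4} --q--> {1,2,5,6}  [new]
{3,5} --p--> {1,2,5}  [new]
{3,5} --q--> {1,3,4,5}  [new]
{1,2,3,5,6} --p--> {1,2,3,4,5,6}  [new]
{1,2,3,5,6} --q--> {1,2,3,4,5,6}  [seen]
{1,2,5,6} --p--> {1,2,3,4,6}  [new]
{1,2,5,6} --q--> {1,2,3,4,5,6}  [seen]
{1,2,5} --p--> {1,2,4,6}  [new]
{1,2,5} --q--> {1,2,3,4,5,6}  [seen]
{1,3,4,5} --p--> {1,2,3,4,5,6}  [seen]
{1,3,4,5} --q--> {1,2,3,4,5,6}  [seen]
{1,2,3,4,5,6} --p--> {1,2,3,4,5,6}  [seen]
{1,2,3,4,5,6} --q--> {1,2,3,4,5,6}  [seen]
{1,2,3,4,6} --p--> {1,2,3,4,5,6}  [seen]
{1,2,3,4,6} --q--> {1,2,3,4,5,6}  [seen]
{1,2,4,6} --p--> {1,2,3,4,5,6}  [seen]
{1,2,4,6} --q--> {1,2,3,5,6}  [seen]
Reachable DFA states: {1}, {2,4}, {3,5}, {1,2,3,5,6}, {1,2,5,6}, {1,2,5}, {1,3,4,5}, {1,2,3,4,5,6}, {1,2,3,4,6}, {1,2,4,6}.
Accepting DFA states (contain an NFA accepting state): {1}, {2,4}, {3,5}, {1,2,3,5,6}, {1,2,5,6}, {1,2,5}, {1,3,4,5}, {1,2,3,4,5,6}, {1,2,3,4,6}, {1,2,4,6}.

10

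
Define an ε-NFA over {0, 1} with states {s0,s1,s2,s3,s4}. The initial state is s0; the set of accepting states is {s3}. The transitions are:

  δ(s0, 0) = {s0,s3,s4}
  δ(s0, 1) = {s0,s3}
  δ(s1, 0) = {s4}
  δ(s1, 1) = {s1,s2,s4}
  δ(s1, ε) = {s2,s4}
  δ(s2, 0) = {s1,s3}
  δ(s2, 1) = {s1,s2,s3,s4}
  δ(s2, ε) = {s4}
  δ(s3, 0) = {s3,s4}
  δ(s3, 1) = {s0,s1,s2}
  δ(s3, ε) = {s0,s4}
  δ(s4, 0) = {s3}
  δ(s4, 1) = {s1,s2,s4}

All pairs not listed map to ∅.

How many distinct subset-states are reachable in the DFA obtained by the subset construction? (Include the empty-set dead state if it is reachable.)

3

Start state of the DFA: {s0} (ε-closure of the NFA start).
{s0} --0--> {s0,s3,s4}  [new]
{s0} --1--> {s0,s3,s4}  [seen]
{s0,s3,s4} --0--> {s0,s3,s4}  [seen]
{s0,s3,s4} --1--> {s0,s1,s2,s3,s4}  [new]
{s0,s1,s2,s3,s4} --0--> {s0,s1,s2,s3,s4}  [seen]
{s0,s1,s2,s3,s4} --1--> {s0,s1,s2,s3,s4}  [seen]
Reachable DFA states: {s0}, {s0,s3,s4}, {s0,s1,s2,s3,s4}.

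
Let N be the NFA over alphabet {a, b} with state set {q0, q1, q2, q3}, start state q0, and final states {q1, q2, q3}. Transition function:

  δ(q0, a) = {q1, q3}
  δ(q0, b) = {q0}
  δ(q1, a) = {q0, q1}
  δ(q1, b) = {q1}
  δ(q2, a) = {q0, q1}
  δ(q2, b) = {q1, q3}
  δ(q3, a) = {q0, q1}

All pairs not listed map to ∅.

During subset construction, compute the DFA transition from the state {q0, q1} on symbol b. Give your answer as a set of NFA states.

{q0, q1}

δ(q0,b) = {q0}; δ(q1,b) = {q1}.
Union: {q0, q1}.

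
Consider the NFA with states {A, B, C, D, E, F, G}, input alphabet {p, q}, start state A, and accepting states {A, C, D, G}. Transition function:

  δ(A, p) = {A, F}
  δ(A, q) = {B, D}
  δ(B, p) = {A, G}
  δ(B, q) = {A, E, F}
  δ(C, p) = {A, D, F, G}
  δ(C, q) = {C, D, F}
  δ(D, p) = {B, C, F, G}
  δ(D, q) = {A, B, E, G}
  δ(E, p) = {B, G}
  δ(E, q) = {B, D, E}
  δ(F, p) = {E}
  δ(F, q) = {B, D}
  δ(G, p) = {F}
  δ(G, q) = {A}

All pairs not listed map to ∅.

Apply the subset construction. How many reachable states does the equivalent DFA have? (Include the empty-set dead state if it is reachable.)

14

Start state of the DFA: {A}.
{A} --p--> {A, F}  [new]
{A} --q--> {B, D}  [new]
{A, F} --p--> {A, E, F}  [new]
{A, F} --q--> {B, D}  [seen]
{B, D} --p--> {A, B, C, F, G}  [new]
{B, D} --q--> {A, B, E, F, G}  [new]
{A, E, F} --p--> {A, B, E, F, G}  [seen]
{A, E, F} --q--> {B, D, E}  [new]
{A, B, C, F, G} --p--> {A, D, E, F, G}  [new]
{A, B, C, F, G} --q--> {A, B, C, D, E, F}  [new]
{A, B, E, F, G} --p--> {A, B, E, F, G}  [seen]
{A, B, E, F, G} --q--> {A, B, D, E, F}  [new]
{B, D, E} --p--> {A, B, C, F, G}  [seen]
{B, D, E} --q--> {A, B, D, E, F, G}  [new]
{A, D, E, F, G} --p--> {A, B, C, E, F, G}  [new]
{A, D, E, F, G} --q--> {A, B, D, E, G}  [new]
{A, B, C, D, E, F} --p--> {A, B, C, D, E, F, G}  [new]
{A, B, C, D, E, F} --q--> {A, B, C, D, E, F, G}  [seen]
{A, B, D, E, F} --p--> {A, B, C, E, F, G}  [seen]
{A, B, D, E, F} --q--> {A, B, D, E, F, G}  [seen]
{A, B, D, E, F, G} --p--> {A, B, C, E, F, G}  [seen]
{A, B, D, E, F, G} --q--> {A, B, D, E, F, G}  [seen]
{A, B, C, E, F, G} --p--> {A, B, D, E, F, G}  [seen]
{A, B, C, E, F, G} --q--> {A, B, C, D, E, F}  [seen]
{A, B, D, E, G} --p--> {A, B, C, F, G}  [seen]
{A, B, D, E, G} --q--> {A, B, D, E, F, G}  [seen]
{A, B, C, D, E, F, G} --p--> {A, B, C, D, E, F, G}  [seen]
{A, B, C, D, E, F, G} --q--> {A, B, C, D, E, F, G}  [seen]
Reachable DFA states: {A}, {A, F}, {B, D}, {A, E, F}, {A, B, C, F, G}, {A, B, E, F, G}, {B, D, E}, {A, D, E, F, G}, {A, B, C, D, E, F}, {A, B, D, E, F}, {A, B, D, E, F, G}, {A, B, C, E, F, G}, {A, B, D, E, G}, {A, B, C, D, E, F, G}.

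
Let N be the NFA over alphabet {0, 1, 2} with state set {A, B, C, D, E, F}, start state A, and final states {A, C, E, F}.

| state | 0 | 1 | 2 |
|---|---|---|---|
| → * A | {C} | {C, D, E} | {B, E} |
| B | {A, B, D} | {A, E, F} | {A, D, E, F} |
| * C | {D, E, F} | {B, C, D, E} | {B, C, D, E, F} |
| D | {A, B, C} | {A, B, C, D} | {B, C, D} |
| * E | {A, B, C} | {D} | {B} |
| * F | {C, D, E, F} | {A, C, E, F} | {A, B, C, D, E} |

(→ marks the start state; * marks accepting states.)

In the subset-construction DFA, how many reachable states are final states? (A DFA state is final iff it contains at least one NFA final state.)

12

Start state of the DFA: {A}.
{A} --0--> {C}  [new]
{A} --1--> {C, D, E}  [new]
{A} --2--> {B, E}  [new]
{C} --0--> {D, E, F}  [new]
{C} --1--> {B, C, D, E}  [new]
{C} --2--> {B, C, D, E, F}  [new]
{C, D, E} --0--> {A, B, C, D, E, F}  [new]
{C, D, E} --1--> {A, B, C, D, E}  [new]
{C, D, E} --2--> {B, C, D, E, F}  [seen]
{B, E} --0--> {A, B, C, D}  [new]
{B, E} --1--> {A, D, E, F}  [new]
{B, E} --2--> {A, B, D, E, F}  [new]
{D, E, F} --0--> {A, B, C, D, E, F}  [seen]
{D, E, F} --1--> {A, B, C, D, E, F}  [seen]
{D, E, F} --2--> {A, B, C, D, E}  [seen]
{B, C, D, E} --0--> {A, B, C, D, E, F}  [seen]
{B, C, D, E} --1--> {A, B, C, D, E, F}  [seen]
{B, C, D, E} --2--> {A, B, C, D, E, F}  [seen]
{B, C, D, E, F} --0--> {A, B, C, D, E, F}  [seen]
{B, C, D, E, F} --1--> {A, B, C, D, E, F}  [seen]
{B, C, D, E, F} --2--> {A, B, C, D, E, F}  [seen]
{A, B, C, D, E, F} --0--> {A, B, C, D, E, F}  [seen]
{A, B, C, D, E, F} --1--> {A, B, C, D, E, F}  [seen]
{A, B, C, D, E, F} --2--> {A, B, C, D, E, F}  [seen]
{A, B, C, D, E} --0--> {A, B, C, D, E, F}  [seen]
{A, B, C, D, E} --1--> {A, B, C, D, E, F}  [seen]
{A, B, C, D, E} --2--> {A, B, C, D, E, F}  [seen]
{A, B, C, D} --0--> {A, B, C, D, E, F}  [seen]
{A, B, C, D} --1--> {A, B, C, D, E, F}  [seen]
{A, B, C, D} --2--> {A, B, C, D, E, F}  [seen]
{A, D, E, F} --0--> {A, B, C, D, E, F}  [seen]
{A, D, E, F} --1--> {A, B, C, D, E, F}  [seen]
{A, D, E, F} --2--> {A, B, C, D, E}  [seen]
{A, B, D, E, F} --0--> {A, B, C, D, E, F}  [seen]
{A, B, D, E, F} --1--> {A, B, C, D, E, F}  [seen]
{A, B, D, E, F} --2--> {A, B, C, D, E, F}  [seen]
Reachable DFA states: {A}, {C}, {C, D, E}, {B, E}, {D, E, F}, {B, C, D, E}, {B, C, D, E, F}, {A, B, C, D, E, F}, {A, B, C, D, E}, {A, B, C, D}, {A, D, E, F}, {A, B, D, E, F}.
Accepting DFA states (contain an NFA accepting state): {A}, {C}, {C, D, E}, {B, E}, {D, E, F}, {B, C, D, E}, {B, C, D, E, F}, {A, B, C, D, E, F}, {A, B, C, D, E}, {A, B, C, D}, {A, D, E, F}, {A, B, D, E, F}.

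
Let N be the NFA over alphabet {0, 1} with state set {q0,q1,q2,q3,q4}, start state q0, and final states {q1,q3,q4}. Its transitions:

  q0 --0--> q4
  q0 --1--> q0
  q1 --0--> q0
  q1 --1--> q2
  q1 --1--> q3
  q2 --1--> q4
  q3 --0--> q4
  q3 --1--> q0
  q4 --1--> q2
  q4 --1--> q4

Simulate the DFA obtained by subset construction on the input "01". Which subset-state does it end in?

Start: {q0}.
δ(q0,0) = {q4}.
Union: {q4}.
After 0: {q4}.
δ(q4,1) = {q2,q4}.
Union: {q2,q4}.
After 1: {q2,q4}.

{q2,q4}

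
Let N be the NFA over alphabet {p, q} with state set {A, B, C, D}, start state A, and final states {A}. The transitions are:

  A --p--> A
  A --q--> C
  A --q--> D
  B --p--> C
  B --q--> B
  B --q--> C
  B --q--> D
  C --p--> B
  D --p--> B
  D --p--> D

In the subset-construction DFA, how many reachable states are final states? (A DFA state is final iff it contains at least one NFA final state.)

Start state of the DFA: {A}.
{A} --p--> {A}  [seen]
{A} --q--> {C, D}  [new]
{C, D} --p--> {B, D}  [new]
{C, D} --q--> ∅  [new]
{B, D} --p--> {B, C, D}  [new]
{B, D} --q--> {B, C, D}  [seen]
∅ --p--> ∅  [seen]
∅ --q--> ∅  [seen]
{B, C, D} --p--> {B, C, D}  [seen]
{B, C, D} --q--> {B, C, D}  [seen]
Reachable DFA states: {A}, {C, D}, {B, D}, ∅, {B, C, D}.
Accepting DFA states (contain an NFA accepting state): {A}.

1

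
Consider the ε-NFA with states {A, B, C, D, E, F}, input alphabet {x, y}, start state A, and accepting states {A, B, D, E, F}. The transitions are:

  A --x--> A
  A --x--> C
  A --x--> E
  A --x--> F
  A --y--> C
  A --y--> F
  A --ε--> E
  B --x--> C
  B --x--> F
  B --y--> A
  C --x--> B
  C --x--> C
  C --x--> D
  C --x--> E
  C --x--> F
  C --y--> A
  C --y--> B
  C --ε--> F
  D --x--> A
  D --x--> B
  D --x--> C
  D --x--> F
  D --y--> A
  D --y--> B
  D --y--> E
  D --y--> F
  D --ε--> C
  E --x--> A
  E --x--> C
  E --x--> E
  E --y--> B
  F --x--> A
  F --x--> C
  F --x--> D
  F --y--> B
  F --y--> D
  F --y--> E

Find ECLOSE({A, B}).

{A, B, E}

Begin with {A, B}.
A →ε {E}; add E.
ε-closure = {A, B, E}.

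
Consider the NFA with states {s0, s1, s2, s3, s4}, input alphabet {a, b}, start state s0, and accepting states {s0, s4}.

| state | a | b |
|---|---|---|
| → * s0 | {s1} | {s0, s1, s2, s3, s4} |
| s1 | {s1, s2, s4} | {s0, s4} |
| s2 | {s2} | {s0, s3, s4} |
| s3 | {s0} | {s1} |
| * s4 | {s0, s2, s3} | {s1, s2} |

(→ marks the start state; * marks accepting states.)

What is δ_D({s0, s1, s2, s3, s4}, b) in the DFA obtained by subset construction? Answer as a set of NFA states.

δ(s0,b) = {s0, s1, s2, s3, s4}; δ(s1,b) = {s0, s4}; δ(s2,b) = {s0, s3, s4}; δ(s3,b) = {s1}; δ(s4,b) = {s1, s2}.
Union: {s0, s1, s2, s3, s4}.

{s0, s1, s2, s3, s4}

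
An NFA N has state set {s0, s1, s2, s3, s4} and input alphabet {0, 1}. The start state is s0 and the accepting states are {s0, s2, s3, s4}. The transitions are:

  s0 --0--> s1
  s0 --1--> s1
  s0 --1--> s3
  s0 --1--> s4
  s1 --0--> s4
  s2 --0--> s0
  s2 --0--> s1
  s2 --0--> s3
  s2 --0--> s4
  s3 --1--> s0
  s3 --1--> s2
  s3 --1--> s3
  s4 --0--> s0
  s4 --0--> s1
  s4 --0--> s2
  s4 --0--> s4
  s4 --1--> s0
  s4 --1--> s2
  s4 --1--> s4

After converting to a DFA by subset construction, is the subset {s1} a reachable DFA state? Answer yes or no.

Start state of the DFA: {s0}.
{s0} --0--> {s1}  [new]
{s0} --1--> {s1, s3, s4}  [new]
{s1} --0--> {s4}  [new]
{s1} --1--> ∅  [new]
{s1, s3, s4} --0--> {s0, s1, s2, s4}  [new]
{s1, s3, s4} --1--> {s0, s2, s3, s4}  [new]
{s4} --0--> {s0, s1, s2, s4}  [seen]
{s4} --1--> {s0, s2, s4}  [new]
∅ --0--> ∅  [seen]
∅ --1--> ∅  [seen]
{s0, s1, s2, s4} --0--> {s0, s1, s2, s3, s4}  [new]
{s0, s1, s2, s4} --1--> {s0, s1, s2, s3, s4}  [seen]
{s0, s2, s3, s4} --0--> {s0, s1, s2, s3, s4}  [seen]
{s0, s2, s3, s4} --1--> {s0, s1, s2, s3, s4}  [seen]
{s0, s2, s4} --0--> {s0, s1, s2, s3, s4}  [seen]
{s0, s2, s4} --1--> {s0, s1, s2, s3, s4}  [seen]
{s0, s1, s2, s3, s4} --0--> {s0, s1, s2, s3, s4}  [seen]
{s0, s1, s2, s3, s4} --1--> {s0, s1, s2, s3, s4}  [seen]
Reachable DFA states: {s0}, {s1}, {s1, s3, s4}, {s4}, ∅, {s0, s1, s2, s4}, {s0, s2, s3, s4}, {s0, s2, s4}, {s0, s1, s2, s3, s4}.
{s1} is among them.

yes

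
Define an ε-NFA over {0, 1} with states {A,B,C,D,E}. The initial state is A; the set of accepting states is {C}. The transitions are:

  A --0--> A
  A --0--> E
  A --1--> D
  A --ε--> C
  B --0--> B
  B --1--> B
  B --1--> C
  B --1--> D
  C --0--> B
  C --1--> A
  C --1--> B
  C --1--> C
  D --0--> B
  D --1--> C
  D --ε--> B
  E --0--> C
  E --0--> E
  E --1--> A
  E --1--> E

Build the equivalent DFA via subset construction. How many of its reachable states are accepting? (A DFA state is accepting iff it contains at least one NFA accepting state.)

Start state of the DFA: {A,C} (ε-closure of the NFA start).
{A,C} --0--> {A,B,C,E}  [new]
{A,C} --1--> {A,B,C,D}  [new]
{A,B,C,E} --0--> {A,B,C,E}  [seen]
{A,B,C,E} --1--> {A,B,C,D,E}  [new]
{A,B,C,D} --0--> {A,B,C,E}  [seen]
{A,B,C,D} --1--> {A,B,C,D}  [seen]
{A,B,C,D,E} --0--> {A,B,C,E}  [seen]
{A,B,C,D,E} --1--> {A,B,C,D,E}  [seen]
Reachable DFA states: {A,C}, {A,B,C,E}, {A,B,C,D}, {A,B,C,D,E}.
Accepting DFA states (contain an NFA accepting state): {A,C}, {A,B,C,E}, {A,B,C,D}, {A,B,C,D,E}.

4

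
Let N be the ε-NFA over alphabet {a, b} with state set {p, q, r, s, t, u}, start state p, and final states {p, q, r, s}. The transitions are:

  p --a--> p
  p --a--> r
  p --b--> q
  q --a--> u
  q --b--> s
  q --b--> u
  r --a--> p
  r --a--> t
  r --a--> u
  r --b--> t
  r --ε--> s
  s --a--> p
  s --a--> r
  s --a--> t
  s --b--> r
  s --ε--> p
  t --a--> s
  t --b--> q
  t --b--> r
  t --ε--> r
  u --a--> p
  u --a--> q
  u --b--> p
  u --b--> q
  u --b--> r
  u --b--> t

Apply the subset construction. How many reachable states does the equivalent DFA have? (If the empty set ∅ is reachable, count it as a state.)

11

Start state of the DFA: {p} (ε-closure of the NFA start).
{p} --a--> {p, r, s}  [new]
{p} --b--> {q}  [new]
{p, r, s} --a--> {p, r, s, t, u}  [new]
{p, r, s} --b--> {p, q, r, s, t}  [new]
{q} --a--> {u}  [new]
{q} --b--> {p, s, u}  [new]
{p, r, s, t, u} --a--> {p, q, r, s, t, u}  [new]
{p, r, s, t, u} --b--> {p, q, r, s, t}  [seen]
{p, q, r, s, t} --a--> {p, r, s, t, u}  [seen]
{p, q, r, s, t} --b--> {p, q, r, s, t, u}  [seen]
{u} --a--> {p, q}  [new]
{u} --b--> {p, q, r, s, t}  [seen]
{p, s, u} --a--> {p, q, r, s, t}  [seen]
{p, s, u} --b--> {p, q, r, s, t}  [seen]
{p, q, r, s, t, u} --a--> {p, q, r, s, t, u}  [seen]
{p, q, r, s, t, u} --b--> {p, q, r, s, t, u}  [seen]
{p, q} --a--> {p, r, s, u}  [new]
{p, q} --b--> {p, q, s, u}  [new]
{p, r, s, u} --a--> {p, q, r, s, t, u}  [seen]
{p, r, s, u} --b--> {p, q, r, s, t}  [seen]
{p, q, s, u} --a--> {p, q, r, s, t, u}  [seen]
{p, q, s, u} --b--> {p, q, r, s, t, u}  [seen]
Reachable DFA states: {p}, {p, r, s}, {q}, {p, r, s, t, u}, {p, q, r, s, t}, {u}, {p, s, u}, {p, q, r, s, t, u}, {p, q}, {p, r, s, u}, {p, q, s, u}.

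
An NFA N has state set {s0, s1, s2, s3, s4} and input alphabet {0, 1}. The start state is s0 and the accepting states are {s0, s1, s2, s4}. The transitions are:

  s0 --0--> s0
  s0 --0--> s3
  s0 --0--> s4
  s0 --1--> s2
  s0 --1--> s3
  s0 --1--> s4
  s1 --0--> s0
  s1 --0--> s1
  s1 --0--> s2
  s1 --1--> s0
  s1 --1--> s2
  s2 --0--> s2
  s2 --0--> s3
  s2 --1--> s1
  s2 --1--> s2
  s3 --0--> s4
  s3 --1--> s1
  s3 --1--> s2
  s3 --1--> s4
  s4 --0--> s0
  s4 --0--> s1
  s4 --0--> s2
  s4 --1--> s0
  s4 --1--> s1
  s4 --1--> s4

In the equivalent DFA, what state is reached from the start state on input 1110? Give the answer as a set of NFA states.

{s0, s1, s2, s3, s4}

Start: {s0}.
δ(s0,1) = {s2, s3, s4}.
Union: {s2, s3, s4}.
After 1: {s2, s3, s4}.
δ(s2,1) = {s1, s2}; δ(s3,1) = {s1, s2, s4}; δ(s4,1) = {s0, s1, s4}.
Union: {s0, s1, s2, s4}.
After 1: {s0, s1, s2, s4}.
δ(s0,1) = {s2, s3, s4}; δ(s1,1) = {s0, s2}; δ(s2,1) = {s1, s2}; δ(s4,1) = {s0, s1, s4}.
Union: {s0, s1, s2, s3, s4}.
After 1: {s0, s1, s2, s3, s4}.
δ(s0,0) = {s0, s3, s4}; δ(s1,0) = {s0, s1, s2}; δ(s2,0) = {s2, s3}; δ(s3,0) = {s4}; δ(s4,0) = {s0, s1, s2}.
Union: {s0, s1, s2, s3, s4}.
After 0: {s0, s1, s2, s3, s4}.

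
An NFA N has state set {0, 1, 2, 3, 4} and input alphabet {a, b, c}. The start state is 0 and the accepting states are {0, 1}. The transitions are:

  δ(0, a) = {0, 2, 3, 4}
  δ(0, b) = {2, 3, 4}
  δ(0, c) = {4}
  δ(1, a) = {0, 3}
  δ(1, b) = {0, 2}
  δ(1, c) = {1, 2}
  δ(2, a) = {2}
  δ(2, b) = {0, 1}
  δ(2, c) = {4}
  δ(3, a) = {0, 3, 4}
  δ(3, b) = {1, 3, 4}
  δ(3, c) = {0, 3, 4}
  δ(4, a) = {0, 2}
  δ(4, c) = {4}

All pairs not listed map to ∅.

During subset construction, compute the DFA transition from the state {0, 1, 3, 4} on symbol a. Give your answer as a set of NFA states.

{0, 2, 3, 4}

δ(0,a) = {0, 2, 3, 4}; δ(1,a) = {0, 3}; δ(3,a) = {0, 3, 4}; δ(4,a) = {0, 2}.
Union: {0, 2, 3, 4}.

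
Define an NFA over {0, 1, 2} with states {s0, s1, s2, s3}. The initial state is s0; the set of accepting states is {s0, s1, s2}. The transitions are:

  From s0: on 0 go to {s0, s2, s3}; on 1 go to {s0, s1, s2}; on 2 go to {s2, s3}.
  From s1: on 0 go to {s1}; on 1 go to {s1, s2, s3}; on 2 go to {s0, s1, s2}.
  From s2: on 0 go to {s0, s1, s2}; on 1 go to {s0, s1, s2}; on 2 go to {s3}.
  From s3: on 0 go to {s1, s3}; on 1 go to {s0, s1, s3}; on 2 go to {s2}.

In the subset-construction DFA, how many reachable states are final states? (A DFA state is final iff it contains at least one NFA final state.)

Start state of the DFA: {s0}.
{s0} --0--> {s0, s2, s3}  [new]
{s0} --1--> {s0, s1, s2}  [new]
{s0} --2--> {s2, s3}  [new]
{s0, s2, s3} --0--> {s0, s1, s2, s3}  [new]
{s0, s2, s3} --1--> {s0, s1, s2, s3}  [seen]
{s0, s2, s3} --2--> {s2, s3}  [seen]
{s0, s1, s2} --0--> {s0, s1, s2, s3}  [seen]
{s0, s1, s2} --1--> {s0, s1, s2, s3}  [seen]
{s0, s1, s2} --2--> {s0, s1, s2, s3}  [seen]
{s2, s3} --0--> {s0, s1, s2, s3}  [seen]
{s2, s3} --1--> {s0, s1, s2, s3}  [seen]
{s2, s3} --2--> {s2, s3}  [seen]
{s0, s1, s2, s3} --0--> {s0, s1, s2, s3}  [seen]
{s0, s1, s2, s3} --1--> {s0, s1, s2, s3}  [seen]
{s0, s1, s2, s3} --2--> {s0, s1, s2, s3}  [seen]
Reachable DFA states: {s0}, {s0, s2, s3}, {s0, s1, s2}, {s2, s3}, {s0, s1, s2, s3}.
Accepting DFA states (contain an NFA accepting state): {s0}, {s0, s2, s3}, {s0, s1, s2}, {s2, s3}, {s0, s1, s2, s3}.

5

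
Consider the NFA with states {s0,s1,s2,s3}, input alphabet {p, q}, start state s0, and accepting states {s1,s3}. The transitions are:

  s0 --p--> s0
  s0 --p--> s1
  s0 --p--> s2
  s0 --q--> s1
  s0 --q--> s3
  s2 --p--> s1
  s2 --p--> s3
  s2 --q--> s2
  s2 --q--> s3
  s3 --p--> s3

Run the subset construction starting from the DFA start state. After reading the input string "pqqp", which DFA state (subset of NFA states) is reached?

Start: {s0}.
δ(s0,p) = {s0,s1,s2}.
Union: {s0,s1,s2}.
After p: {s0,s1,s2}.
δ(s0,q) = {s1,s3}; δ(s1,q) = ∅; δ(s2,q) = {s2,s3}.
Union: {s1,s2,s3}.
After q: {s1,s2,s3}.
δ(s1,q) = ∅; δ(s2,q) = {s2,s3}; δ(s3,q) = ∅.
Union: {s2,s3}.
After q: {s2,s3}.
δ(s2,p) = {s1,s3}; δ(s3,p) = {s3}.
Union: {s1,s3}.
After p: {s1,s3}.

{s1,s3}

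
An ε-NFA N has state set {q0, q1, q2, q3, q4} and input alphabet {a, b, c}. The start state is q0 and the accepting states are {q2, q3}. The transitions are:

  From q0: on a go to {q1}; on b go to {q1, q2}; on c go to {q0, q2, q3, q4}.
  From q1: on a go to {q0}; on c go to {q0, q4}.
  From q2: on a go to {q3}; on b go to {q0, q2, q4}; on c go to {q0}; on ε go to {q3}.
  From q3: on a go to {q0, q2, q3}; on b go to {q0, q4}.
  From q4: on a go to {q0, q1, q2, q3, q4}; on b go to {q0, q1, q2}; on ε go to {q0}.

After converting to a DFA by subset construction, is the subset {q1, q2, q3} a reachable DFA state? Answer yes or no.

yes

Start state of the DFA: {q0} (ε-closure of the NFA start).
{q0} --a--> {q1}  [new]
{q0} --b--> {q1, q2, q3}  [new]
{q0} --c--> {q0, q2, q3, q4}  [new]
{q1} --a--> {q0}  [seen]
{q1} --b--> ∅  [new]
{q1} --c--> {q0, q4}  [new]
{q1, q2, q3} --a--> {q0, q2, q3}  [new]
{q1, q2, q3} --b--> {q0, q2, q3, q4}  [seen]
{q1, q2, q3} --c--> {q0, q4}  [seen]
{q0, q2, q3, q4} --a--> {q0, q1, q2, q3, q4}  [new]
{q0, q2, q3, q4} --b--> {q0, q1, q2, q3, q4}  [seen]
{q0, q2, q3, q4} --c--> {q0, q2, q3, q4}  [seen]
∅ --a--> ∅  [seen]
∅ --b--> ∅  [seen]
∅ --c--> ∅  [seen]
{q0, q4} --a--> {q0, q1, q2, q3, q4}  [seen]
{q0, q4} --b--> {q0, q1, q2, q3}  [new]
{q0, q4} --c--> {q0, q2, q3, q4}  [seen]
{q0, q2, q3} --a--> {q0, q1, q2, q3}  [seen]
{q0, q2, q3} --b--> {q0, q1, q2, q3, q4}  [seen]
{q0, q2, q3} --c--> {q0, q2, q3, q4}  [seen]
{q0, q1, q2, q3, q4} --a--> {q0, q1, q2, q3, q4}  [seen]
{q0, q1, q2, q3, q4} --b--> {q0, q1, q2, q3, q4}  [seen]
{q0, q1, q2, q3, q4} --c--> {q0, q2, q3, q4}  [seen]
{q0, q1, q2, q3} --a--> {q0, q1, q2, q3}  [seen]
{q0, q1, q2, q3} --b--> {q0, q1, q2, q3, q4}  [seen]
{q0, q1, q2, q3} --c--> {q0, q2, q3, q4}  [seen]
Reachable DFA states: {q0}, {q1}, {q1, q2, q3}, {q0, q2, q3, q4}, ∅, {q0, q4}, {q0, q2, q3}, {q0, q1, q2, q3, q4}, {q0, q1, q2, q3}.
{q1, q2, q3} is among them.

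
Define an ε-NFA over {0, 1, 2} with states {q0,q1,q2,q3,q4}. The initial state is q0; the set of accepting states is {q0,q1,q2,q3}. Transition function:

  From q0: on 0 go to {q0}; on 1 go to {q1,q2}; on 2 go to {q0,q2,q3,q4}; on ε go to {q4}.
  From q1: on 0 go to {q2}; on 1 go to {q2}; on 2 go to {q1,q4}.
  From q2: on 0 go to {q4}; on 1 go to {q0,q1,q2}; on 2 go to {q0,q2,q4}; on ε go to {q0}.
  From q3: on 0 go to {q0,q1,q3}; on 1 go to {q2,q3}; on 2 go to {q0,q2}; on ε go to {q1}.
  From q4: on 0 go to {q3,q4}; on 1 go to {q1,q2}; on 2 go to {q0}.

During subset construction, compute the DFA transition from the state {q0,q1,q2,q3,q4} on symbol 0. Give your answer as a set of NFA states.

δ(q0,0) = {q0}; δ(q1,0) = {q2}; δ(q2,0) = {q4}; δ(q3,0) = {q0,q1,q3}; δ(q4,0) = {q3,q4}.
Union: {q0,q1,q2,q3,q4}.

{q0,q1,q2,q3,q4}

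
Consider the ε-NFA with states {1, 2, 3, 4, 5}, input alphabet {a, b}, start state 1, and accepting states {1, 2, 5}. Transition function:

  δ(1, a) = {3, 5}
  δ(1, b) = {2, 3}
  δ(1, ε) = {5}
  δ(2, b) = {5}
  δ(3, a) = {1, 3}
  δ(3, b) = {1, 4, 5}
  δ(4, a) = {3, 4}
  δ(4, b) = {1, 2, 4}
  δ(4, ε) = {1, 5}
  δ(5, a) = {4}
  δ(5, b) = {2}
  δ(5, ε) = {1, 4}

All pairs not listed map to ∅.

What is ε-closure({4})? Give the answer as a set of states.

{1, 4, 5}

Begin with {4}.
4 →ε {1, 5}; add 1, 5.
ε-closure = {1, 4, 5}.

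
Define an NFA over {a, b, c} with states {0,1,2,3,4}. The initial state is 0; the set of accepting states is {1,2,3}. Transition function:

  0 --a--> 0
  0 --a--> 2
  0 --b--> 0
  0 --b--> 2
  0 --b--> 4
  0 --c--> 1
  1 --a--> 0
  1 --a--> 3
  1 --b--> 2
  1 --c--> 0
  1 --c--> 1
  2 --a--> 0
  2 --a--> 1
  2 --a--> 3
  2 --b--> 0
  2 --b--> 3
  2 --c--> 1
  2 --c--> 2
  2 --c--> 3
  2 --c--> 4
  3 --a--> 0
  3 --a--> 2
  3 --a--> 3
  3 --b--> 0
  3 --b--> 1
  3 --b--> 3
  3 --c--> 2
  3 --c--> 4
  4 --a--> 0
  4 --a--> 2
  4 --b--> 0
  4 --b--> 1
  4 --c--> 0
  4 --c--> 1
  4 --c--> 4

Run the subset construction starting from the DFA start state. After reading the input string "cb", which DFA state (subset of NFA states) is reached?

Start: {0}.
δ(0,c) = {1}.
Union: {1}.
After c: {1}.
δ(1,b) = {2}.
Union: {2}.
After b: {2}.

{2}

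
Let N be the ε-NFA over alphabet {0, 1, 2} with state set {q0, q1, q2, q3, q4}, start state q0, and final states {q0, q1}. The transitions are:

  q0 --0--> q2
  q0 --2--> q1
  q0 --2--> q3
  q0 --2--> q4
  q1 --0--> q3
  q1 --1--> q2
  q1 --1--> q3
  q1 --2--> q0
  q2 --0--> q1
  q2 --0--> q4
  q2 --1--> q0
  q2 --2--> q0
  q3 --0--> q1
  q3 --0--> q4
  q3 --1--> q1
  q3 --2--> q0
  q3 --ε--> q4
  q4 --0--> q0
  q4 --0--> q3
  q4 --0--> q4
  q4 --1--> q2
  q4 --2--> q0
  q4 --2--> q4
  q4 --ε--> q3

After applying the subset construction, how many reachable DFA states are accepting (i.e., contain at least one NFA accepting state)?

Start state of the DFA: {q0} (ε-closure of the NFA start).
{q0} --0--> {q2}  [new]
{q0} --1--> ∅  [new]
{q0} --2--> {q1, q3, q4}  [new]
{q2} --0--> {q1, q3, q4}  [seen]
{q2} --1--> {q0}  [seen]
{q2} --2--> {q0}  [seen]
∅ --0--> ∅  [seen]
∅ --1--> ∅  [seen]
∅ --2--> ∅  [seen]
{q1, q3, q4} --0--> {q0, q1, q3, q4}  [new]
{q1, q3, q4} --1--> {q1, q2, q3, q4}  [new]
{q1, q3, q4} --2--> {q0, q3, q4}  [new]
{q0, q1, q3, q4} --0--> {q0, q1, q2, q3, q4}  [new]
{q0, q1, q3, q4} --1--> {q1, q2, q3, q4}  [seen]
{q0, q1, q3, q4} --2--> {q0, q1, q3, q4}  [seen]
{q1, q2, q3, q4} --0--> {q0, q1, q3, q4}  [seen]
{q1, q2, q3, q4} --1--> {q0, q1, q2, q3, q4}  [seen]
{q1, q2, q3, q4} --2--> {q0, q3, q4}  [seen]
{q0, q3, q4} --0--> {q0, q1, q2, q3, q4}  [seen]
{q0, q3, q4} --1--> {q1, q2}  [new]
{q0, q3, q4} --2--> {q0, q1, q3, q4}  [seen]
{q0, q1, q2, q3, q4} --0--> {q0, q1, q2, q3, q4}  [seen]
{q0, q1, q2, q3, q4} --1--> {q0, q1, q2, q3, q4}  [seen]
{q0, q1, q2, q3, q4} --2--> {q0, q1, q3, q4}  [seen]
{q1, q2} --0--> {q1, q3, q4}  [seen]
{q1, q2} --1--> {q0, q2, q3, q4}  [new]
{q1, q2} --2--> {q0}  [seen]
{q0, q2, q3, q4} --0--> {q0, q1, q2, q3, q4}  [seen]
{q0, q2, q3, q4} --1--> {q0, q1, q2}  [new]
{q0, q2, q3, q4} --2--> {q0, q1, q3, q4}  [seen]
{q0, q1, q2} --0--> {q1, q2, q3, q4}  [seen]
{q0, q1, q2} --1--> {q0, q2, q3, q4}  [seen]
{q0, q1, q2} --2--> {q0, q1, q3, q4}  [seen]
Reachable DFA states: {q0}, {q2}, ∅, {q1, q3, q4}, {q0, q1, q3, q4}, {q1, q2, q3, q4}, {q0, q3, q4}, {q0, q1, q2, q3, q4}, {q1, q2}, {q0, q2, q3, q4}, {q0, q1, q2}.
Accepting DFA states (contain an NFA accepting state): {q0}, {q1, q3, q4}, {q0, q1, q3, q4}, {q1, q2, q3, q4}, {q0, q3, q4}, {q0, q1, q2, q3, q4}, {q1, q2}, {q0, q2, q3, q4}, {q0, q1, q2}.

9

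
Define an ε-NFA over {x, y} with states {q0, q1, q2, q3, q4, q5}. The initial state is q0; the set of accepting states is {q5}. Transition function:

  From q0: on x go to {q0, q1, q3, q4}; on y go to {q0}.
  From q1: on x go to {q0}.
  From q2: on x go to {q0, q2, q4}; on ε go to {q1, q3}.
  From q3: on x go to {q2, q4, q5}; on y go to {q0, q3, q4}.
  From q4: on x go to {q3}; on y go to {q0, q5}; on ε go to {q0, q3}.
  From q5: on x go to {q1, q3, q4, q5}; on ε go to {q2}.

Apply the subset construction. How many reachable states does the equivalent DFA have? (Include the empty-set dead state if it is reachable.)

3

Start state of the DFA: {q0} (ε-closure of the NFA start).
{q0} --x--> {q0, q1, q3, q4}  [new]
{q0} --y--> {q0}  [seen]
{q0, q1, q3, q4} --x--> {q0, q1, q2, q3, q4, q5}  [new]
{q0, q1, q3, q4} --y--> {q0, q1, q2, q3, q4, q5}  [seen]
{q0, q1, q2, q3, q4, q5} --x--> {q0, q1, q2, q3, q4, q5}  [seen]
{q0, q1, q2, q3, q4, q5} --y--> {q0, q1, q2, q3, q4, q5}  [seen]
Reachable DFA states: {q0}, {q0, q1, q3, q4}, {q0, q1, q2, q3, q4, q5}.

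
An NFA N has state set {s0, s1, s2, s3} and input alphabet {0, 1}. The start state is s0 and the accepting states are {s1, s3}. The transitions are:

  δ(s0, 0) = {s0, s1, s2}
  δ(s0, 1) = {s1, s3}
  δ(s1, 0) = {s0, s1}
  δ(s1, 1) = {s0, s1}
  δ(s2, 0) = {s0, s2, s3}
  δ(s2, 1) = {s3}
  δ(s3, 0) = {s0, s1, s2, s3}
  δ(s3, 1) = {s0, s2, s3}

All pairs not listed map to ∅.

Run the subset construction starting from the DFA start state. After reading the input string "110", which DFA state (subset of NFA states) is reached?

{s0, s1, s2, s3}

Start: {s0}.
δ(s0,1) = {s1, s3}.
Union: {s1, s3}.
After 1: {s1, s3}.
δ(s1,1) = {s0, s1}; δ(s3,1) = {s0, s2, s3}.
Union: {s0, s1, s2, s3}.
After 1: {s0, s1, s2, s3}.
δ(s0,0) = {s0, s1, s2}; δ(s1,0) = {s0, s1}; δ(s2,0) = {s0, s2, s3}; δ(s3,0) = {s0, s1, s2, s3}.
Union: {s0, s1, s2, s3}.
After 0: {s0, s1, s2, s3}.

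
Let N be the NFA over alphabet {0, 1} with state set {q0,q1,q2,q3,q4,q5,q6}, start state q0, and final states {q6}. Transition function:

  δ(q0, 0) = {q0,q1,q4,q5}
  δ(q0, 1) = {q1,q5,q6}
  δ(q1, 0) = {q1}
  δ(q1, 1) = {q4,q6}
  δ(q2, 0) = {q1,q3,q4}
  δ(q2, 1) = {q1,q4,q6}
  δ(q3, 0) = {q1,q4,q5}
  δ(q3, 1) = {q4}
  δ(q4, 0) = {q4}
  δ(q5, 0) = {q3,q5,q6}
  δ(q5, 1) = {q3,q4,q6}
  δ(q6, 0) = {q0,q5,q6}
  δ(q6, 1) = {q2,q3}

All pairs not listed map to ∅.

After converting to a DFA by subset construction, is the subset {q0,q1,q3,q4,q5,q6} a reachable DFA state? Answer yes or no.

Start state of the DFA: {q0}.
{q0} --0--> {q0,q1,q4,q5}  [new]
{q0} --1--> {q1,q5,q6}  [new]
{q0,q1,q4,q5} --0--> {q0,q1,q3,q4,q5,q6}  [new]
{q0,q1,q4,q5} --1--> {q1,q3,q4,q5,q6}  [new]
{q1,q5,q6} --0--> {q0,q1,q3,q5,q6}  [new]
{q1,q5,q6} --1--> {q2,q3,q4,q6}  [new]
{q0,q1,q3,q4,q5,q6} --0--> {q0,q1,q3,q4,q5,q6}  [seen]
{q0,q1,q3,q4,q5,q6} --1--> {q1,q2,q3,q4,q5,q6}  [new]
{q1,q3,q4,q5,q6} --0--> {q0,q1,q3,q4,q5,q6}  [seen]
{q1,q3,q4,q5,q6} --1--> {q2,q3,q4,q6}  [seen]
{q0,q1,q3,q5,q6} --0--> {q0,q1,q3,q4,q5,q6}  [seen]
{q0,q1,q3,q5,q6} --1--> {q1,q2,q3,q4,q5,q6}  [seen]
{q2,q3,q4,q6} --0--> {q0,q1,q3,q4,q5,q6}  [seen]
{q2,q3,q4,q6} --1--> {q1,q2,q3,q4,q6}  [new]
{q1,q2,q3,q4,q5,q6} --0--> {q0,q1,q3,q4,q5,q6}  [seen]
{q1,q2,q3,q4,q5,q6} --1--> {q1,q2,q3,q4,q6}  [seen]
{q1,q2,q3,q4,q6} --0--> {q0,q1,q3,q4,q5,q6}  [seen]
{q1,q2,q3,q4,q6} --1--> {q1,q2,q3,q4,q6}  [seen]
Reachable DFA states: {q0}, {q0,q1,q4,q5}, {q1,q5,q6}, {q0,q1,q3,q4,q5,q6}, {q1,q3,q4,q5,q6}, {q0,q1,q3,q5,q6}, {q2,q3,q4,q6}, {q1,q2,q3,q4,q5,q6}, {q1,q2,q3,q4,q6}.
{q0,q1,q3,q4,q5,q6} is among them.

yes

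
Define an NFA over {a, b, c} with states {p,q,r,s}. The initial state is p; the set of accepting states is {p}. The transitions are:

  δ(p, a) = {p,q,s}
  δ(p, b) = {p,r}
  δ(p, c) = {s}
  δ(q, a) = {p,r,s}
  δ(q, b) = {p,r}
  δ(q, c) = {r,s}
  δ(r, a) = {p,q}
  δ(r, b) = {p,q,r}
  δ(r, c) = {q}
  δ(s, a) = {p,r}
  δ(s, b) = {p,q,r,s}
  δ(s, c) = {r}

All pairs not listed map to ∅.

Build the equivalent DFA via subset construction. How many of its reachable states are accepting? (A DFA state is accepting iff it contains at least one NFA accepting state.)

Start state of the DFA: {p}.
{p} --a--> {p,q,s}  [new]
{p} --b--> {p,r}  [new]
{p} --c--> {s}  [new]
{p,q,s} --a--> {p,q,r,s}  [new]
{p,q,s} --b--> {p,q,r,s}  [seen]
{p,q,s} --c--> {r,s}  [new]
{p,r} --a--> {p,q,s}  [seen]
{p,r} --b--> {p,q,r}  [new]
{p,r} --c--> {q,s}  [new]
{s} --a--> {p,r}  [seen]
{s} --b--> {p,q,r,s}  [seen]
{s} --c--> {r}  [new]
{p,q,r,s} --a--> {p,q,r,s}  [seen]
{p,q,r,s} --b--> {p,q,r,s}  [seen]
{p,q,r,s} --c--> {q,r,s}  [new]
{r,s} --a--> {p,q,r}  [seen]
{r,s} --b--> {p,q,r,s}  [seen]
{r,s} --c--> {q,r}  [new]
{p,q,r} --a--> {p,q,r,s}  [seen]
{p,q,r} --b--> {p,q,r}  [seen]
{p,q,r} --c--> {q,r,s}  [seen]
{q,s} --a--> {p,r,s}  [new]
{q,s} --b--> {p,q,r,s}  [seen]
{q,s} --c--> {r,s}  [seen]
{r} --a--> {p,q}  [new]
{r} --b--> {p,q,r}  [seen]
{r} --c--> {q}  [new]
{q,r,s} --a--> {p,q,r,s}  [seen]
{q,r,s} --b--> {p,q,r,s}  [seen]
{q,r,s} --c--> {q,r,s}  [seen]
{q,r} --a--> {p,q,r,s}  [seen]
{q,r} --b--> {p,q,r}  [seen]
{q,r} --c--> {q,r,s}  [seen]
{p,r,s} --a--> {p,q,r,s}  [seen]
{p,r,s} --b--> {p,q,r,s}  [seen]
{p,r,s} --c--> {q,r,s}  [seen]
{p,q} --a--> {p,q,r,s}  [seen]
{p,q} --b--> {p,r}  [seen]
{p,q} --c--> {r,s}  [seen]
{q} --a--> {p,r,s}  [seen]
{q} --b--> {p,r}  [seen]
{q} --c--> {r,s}  [seen]
Reachable DFA states: {p}, {p,q,s}, {p,r}, {s}, {p,q,r,s}, {r,s}, {p,q,r}, {q,s}, {r}, {q,r,s}, {q,r}, {p,r,s}, {p,q}, {q}.
Accepting DFA states (contain an NFA accepting state): {p}, {p,q,s}, {p,r}, {p,q,r,s}, {p,q,r}, {p,r,s}, {p,q}.

7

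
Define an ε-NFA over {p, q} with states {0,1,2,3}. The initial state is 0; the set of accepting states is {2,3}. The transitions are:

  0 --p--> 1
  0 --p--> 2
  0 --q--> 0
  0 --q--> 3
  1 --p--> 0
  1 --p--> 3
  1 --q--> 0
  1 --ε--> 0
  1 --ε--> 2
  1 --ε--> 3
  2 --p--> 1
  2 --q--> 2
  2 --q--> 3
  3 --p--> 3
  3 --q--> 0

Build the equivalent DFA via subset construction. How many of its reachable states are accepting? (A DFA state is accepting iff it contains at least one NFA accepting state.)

3

Start state of the DFA: {0} (ε-closure of the NFA start).
{0} --p--> {0,1,2,3}  [new]
{0} --q--> {0,3}  [new]
{0,1,2,3} --p--> {0,1,2,3}  [seen]
{0,1,2,3} --q--> {0,2,3}  [new]
{0,3} --p--> {0,1,2,3}  [seen]
{0,3} --q--> {0,3}  [seen]
{0,2,3} --p--> {0,1,2,3}  [seen]
{0,2,3} --q--> {0,2,3}  [seen]
Reachable DFA states: {0}, {0,1,2,3}, {0,3}, {0,2,3}.
Accepting DFA states (contain an NFA accepting state): {0,1,2,3}, {0,3}, {0,2,3}.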